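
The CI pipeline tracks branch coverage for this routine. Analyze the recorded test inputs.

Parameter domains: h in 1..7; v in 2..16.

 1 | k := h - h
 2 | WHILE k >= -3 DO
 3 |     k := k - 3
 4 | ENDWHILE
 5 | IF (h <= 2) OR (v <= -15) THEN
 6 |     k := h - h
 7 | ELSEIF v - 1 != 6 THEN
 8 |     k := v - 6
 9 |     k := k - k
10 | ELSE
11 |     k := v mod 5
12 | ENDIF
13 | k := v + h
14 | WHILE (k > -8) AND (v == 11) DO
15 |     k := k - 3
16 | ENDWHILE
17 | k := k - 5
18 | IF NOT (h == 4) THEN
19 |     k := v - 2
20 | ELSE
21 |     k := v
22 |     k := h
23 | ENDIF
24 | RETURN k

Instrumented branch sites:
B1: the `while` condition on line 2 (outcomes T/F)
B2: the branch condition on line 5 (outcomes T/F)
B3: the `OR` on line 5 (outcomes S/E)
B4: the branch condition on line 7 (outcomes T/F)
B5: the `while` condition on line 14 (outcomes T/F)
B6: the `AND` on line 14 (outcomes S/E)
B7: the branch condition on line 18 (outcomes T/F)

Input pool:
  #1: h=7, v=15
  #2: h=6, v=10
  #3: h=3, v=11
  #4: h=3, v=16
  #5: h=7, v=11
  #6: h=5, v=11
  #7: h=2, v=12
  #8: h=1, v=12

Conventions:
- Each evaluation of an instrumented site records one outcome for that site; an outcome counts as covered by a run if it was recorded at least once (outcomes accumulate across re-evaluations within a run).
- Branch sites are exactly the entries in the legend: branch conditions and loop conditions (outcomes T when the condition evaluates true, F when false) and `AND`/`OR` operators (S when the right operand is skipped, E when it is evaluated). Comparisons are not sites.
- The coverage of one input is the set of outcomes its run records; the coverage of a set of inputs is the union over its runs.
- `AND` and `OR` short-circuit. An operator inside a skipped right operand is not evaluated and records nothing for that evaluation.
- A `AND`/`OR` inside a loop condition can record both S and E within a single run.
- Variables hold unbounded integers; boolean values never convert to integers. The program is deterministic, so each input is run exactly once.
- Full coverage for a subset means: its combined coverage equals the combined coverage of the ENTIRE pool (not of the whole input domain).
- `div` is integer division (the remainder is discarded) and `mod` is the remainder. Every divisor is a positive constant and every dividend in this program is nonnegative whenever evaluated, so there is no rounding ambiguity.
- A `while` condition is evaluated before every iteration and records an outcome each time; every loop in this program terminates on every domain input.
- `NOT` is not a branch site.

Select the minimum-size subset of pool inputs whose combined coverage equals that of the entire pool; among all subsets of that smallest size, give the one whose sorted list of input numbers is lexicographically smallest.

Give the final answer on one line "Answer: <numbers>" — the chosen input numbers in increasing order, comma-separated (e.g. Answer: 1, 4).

test 1 (h=7, v=15) fires B1->T, B1->T, B1->F, B3->E, B2->F, B4->T, B6->E, B5->F, B7->T; hits B1=T, B1=F, B2=F, B3=E, B4=T, B5=F, B6=E, B7=T
test 2 (h=6, v=10) fires B1->T, B1->T, B1->F, B3->E, B2->F, B4->T, B6->E, B5->F, B7->T; hits B1=T, B1=F, B2=F, B3=E, B4=T, B5=F, B6=E, B7=T
test 3 (h=3, v=11) fires B1->T, B1->T, B1->F, B3->E, B2->F, B4->T, B6->E, B5->T, B6->E, B5->T, B6->E, B5->T, B6->E, B5->T, ...; hits B1=T, B1=F, B2=F, B3=E, B4=T, B5=T, B5=F, B6=S, B6=E, B7=T
test 4 (h=3, v=16) fires B1->T, B1->T, B1->F, B3->E, B2->F, B4->T, B6->E, B5->F, B7->T; hits B1=T, B1=F, B2=F, B3=E, B4=T, B5=F, B6=E, B7=T
test 5 (h=7, v=11) fires B1->T, B1->T, B1->F, B3->E, B2->F, B4->T, B6->E, B5->T, B6->E, B5->T, B6->E, B5->T, B6->E, B5->T, ...; hits B1=T, B1=F, B2=F, B3=E, B4=T, B5=T, B5=F, B6=S, B6=E, B7=T
test 6 (h=5, v=11) fires B1->T, B1->T, B1->F, B3->E, B2->F, B4->T, B6->E, B5->T, B6->E, B5->T, B6->E, B5->T, B6->E, B5->T, ...; hits B1=T, B1=F, B2=F, B3=E, B4=T, B5=T, B5=F, B6=S, B6=E, B7=T
test 7 (h=2, v=12) fires B1->T, B1->T, B1->F, B3->S, B2->T, B6->E, B5->F, B7->T; hits B1=T, B1=F, B2=T, B3=S, B5=F, B6=E, B7=T
test 8 (h=1, v=12) fires B1->T, B1->T, B1->F, B3->S, B2->T, B6->E, B5->F, B7->T; hits B1=T, B1=F, B2=T, B3=S, B5=F, B6=E, B7=T
together the pool reaches 12 outcomes: B1=T, B1=F, B2=T, B2=F, B3=S, B3=E, B4=T, B5=T, B5=F, B6=S, B6=E, B7=T
no size-1 subset reaches all 12 outcomes (best union: 10/12)
size 2: inputs {3, 7} cover all 12 outcomes, and no lexicographically smaller subset of this size does

Answer: 3, 7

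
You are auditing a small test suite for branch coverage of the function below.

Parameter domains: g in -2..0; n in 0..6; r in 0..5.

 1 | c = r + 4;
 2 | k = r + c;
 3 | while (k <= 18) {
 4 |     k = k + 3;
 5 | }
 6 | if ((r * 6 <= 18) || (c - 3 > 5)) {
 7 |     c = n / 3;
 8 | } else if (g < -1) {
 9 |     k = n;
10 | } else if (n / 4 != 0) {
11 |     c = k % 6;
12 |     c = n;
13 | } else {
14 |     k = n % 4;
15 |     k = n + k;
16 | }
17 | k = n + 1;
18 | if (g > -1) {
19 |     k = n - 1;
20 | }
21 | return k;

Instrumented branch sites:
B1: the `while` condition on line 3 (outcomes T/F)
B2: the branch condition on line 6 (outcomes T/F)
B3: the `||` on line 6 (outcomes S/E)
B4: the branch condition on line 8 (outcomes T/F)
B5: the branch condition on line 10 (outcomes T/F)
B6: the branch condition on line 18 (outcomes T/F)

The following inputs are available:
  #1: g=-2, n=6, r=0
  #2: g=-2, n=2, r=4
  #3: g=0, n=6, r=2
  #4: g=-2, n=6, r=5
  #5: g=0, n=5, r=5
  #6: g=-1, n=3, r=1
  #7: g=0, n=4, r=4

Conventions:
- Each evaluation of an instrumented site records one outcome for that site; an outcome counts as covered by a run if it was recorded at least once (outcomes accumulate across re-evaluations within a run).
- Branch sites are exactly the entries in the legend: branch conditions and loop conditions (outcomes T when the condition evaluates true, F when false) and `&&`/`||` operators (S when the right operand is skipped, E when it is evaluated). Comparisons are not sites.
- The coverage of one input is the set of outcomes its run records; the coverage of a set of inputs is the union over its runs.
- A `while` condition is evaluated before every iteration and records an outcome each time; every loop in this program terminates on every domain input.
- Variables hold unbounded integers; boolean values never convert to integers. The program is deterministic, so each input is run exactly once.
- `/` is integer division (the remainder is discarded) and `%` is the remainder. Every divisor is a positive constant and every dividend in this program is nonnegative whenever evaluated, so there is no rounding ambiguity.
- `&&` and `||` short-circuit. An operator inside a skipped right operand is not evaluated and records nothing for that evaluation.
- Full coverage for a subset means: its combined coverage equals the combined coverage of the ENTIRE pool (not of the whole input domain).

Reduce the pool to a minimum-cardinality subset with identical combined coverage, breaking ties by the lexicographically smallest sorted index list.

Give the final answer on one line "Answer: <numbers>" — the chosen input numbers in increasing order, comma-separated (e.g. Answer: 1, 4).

input #1 (g=-2, n=6, r=0): events B1->T, B1->T, B1->T, B1->T, B1->T, B1->F, B3->S, B2->T, B6->F; covers B1=T, B1=F, B2=T, B3=S, B6=F
input #2 (g=-2, n=2, r=4): events B1->T, B1->T, B1->T, B1->F, B3->E, B2->F, B4->T, B6->F; covers B1=T, B1=F, B2=F, B3=E, B4=T, B6=F
input #3 (g=0, n=6, r=2): events B1->T, B1->T, B1->T, B1->T, B1->F, B3->S, B2->T, B6->T; covers B1=T, B1=F, B2=T, B3=S, B6=T
input #4 (g=-2, n=6, r=5): events B1->T, B1->T, B1->F, B3->E, B2->T, B6->F; covers B1=T, B1=F, B2=T, B3=E, B6=F
input #5 (g=0, n=5, r=5): events B1->T, B1->T, B1->F, B3->E, B2->T, B6->T; covers B1=T, B1=F, B2=T, B3=E, B6=T
input #6 (g=-1, n=3, r=1): events B1->T, B1->T, B1->T, B1->T, B1->T, B1->F, B3->S, B2->T, B6->F; covers B1=T, B1=F, B2=T, B3=S, B6=F
input #7 (g=0, n=4, r=4): events B1->T, B1->T, B1->T, B1->F, B3->E, B2->F, B4->F, B5->T, B6->T; covers B1=T, B1=F, B2=F, B3=E, B4=F, B5=T, B6=T
the full pool covers 11 outcomes: B1=T, B1=F, B2=T, B2=F, B3=S, B3=E, B4=T, B4=F, B5=T, B6=T, B6=F
every size-1 subset falls short of the 11 outcomes (best: 7/11)
every size-2 subset falls short of the 11 outcomes (best: 10/11)
inputs {1, 2, 7} (size 3) cover everything; no size-3 subset with a lexicographically smaller index list covers all 11

Answer: 1, 2, 7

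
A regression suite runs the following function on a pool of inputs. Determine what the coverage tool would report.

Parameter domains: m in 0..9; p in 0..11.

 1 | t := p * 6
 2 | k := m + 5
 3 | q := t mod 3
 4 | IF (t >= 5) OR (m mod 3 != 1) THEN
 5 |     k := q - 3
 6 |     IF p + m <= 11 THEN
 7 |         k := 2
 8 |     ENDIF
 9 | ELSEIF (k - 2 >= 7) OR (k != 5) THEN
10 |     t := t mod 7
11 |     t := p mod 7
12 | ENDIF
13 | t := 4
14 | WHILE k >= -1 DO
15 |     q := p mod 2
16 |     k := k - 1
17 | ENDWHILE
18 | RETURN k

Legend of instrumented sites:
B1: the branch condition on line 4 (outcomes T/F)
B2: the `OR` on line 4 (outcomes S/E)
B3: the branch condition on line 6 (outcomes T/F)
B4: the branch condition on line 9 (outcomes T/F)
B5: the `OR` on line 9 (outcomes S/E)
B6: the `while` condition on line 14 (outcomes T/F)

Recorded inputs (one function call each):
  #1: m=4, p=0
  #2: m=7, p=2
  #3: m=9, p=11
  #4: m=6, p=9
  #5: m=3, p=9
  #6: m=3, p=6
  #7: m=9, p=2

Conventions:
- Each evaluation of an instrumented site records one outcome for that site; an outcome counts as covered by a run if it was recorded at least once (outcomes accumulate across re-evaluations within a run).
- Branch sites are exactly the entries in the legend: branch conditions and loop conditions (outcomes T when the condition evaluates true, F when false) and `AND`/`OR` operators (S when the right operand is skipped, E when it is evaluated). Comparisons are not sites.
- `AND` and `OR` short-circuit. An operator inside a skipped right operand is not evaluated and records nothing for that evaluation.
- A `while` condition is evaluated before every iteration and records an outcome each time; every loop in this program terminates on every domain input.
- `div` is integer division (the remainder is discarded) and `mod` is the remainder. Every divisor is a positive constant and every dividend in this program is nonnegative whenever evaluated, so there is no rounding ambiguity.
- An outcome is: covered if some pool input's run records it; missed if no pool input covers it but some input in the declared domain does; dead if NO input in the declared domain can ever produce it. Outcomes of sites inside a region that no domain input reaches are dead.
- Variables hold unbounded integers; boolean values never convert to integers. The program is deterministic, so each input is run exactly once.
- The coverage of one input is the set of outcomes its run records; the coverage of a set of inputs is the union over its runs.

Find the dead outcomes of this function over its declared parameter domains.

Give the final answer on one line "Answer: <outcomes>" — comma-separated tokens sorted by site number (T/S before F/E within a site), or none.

checking every outcome against all 120 domain inputs:
  B4=F: unreachable across the whole domain -> dead
  reachable outcomes have witnesses, e.g. B1=T (e.g. m=0, p=0), B1=F (e.g. m=1, p=0), B2=S (e.g. m=0, p=1), B2=E (e.g. m=0, p=0)

Answer: B4=F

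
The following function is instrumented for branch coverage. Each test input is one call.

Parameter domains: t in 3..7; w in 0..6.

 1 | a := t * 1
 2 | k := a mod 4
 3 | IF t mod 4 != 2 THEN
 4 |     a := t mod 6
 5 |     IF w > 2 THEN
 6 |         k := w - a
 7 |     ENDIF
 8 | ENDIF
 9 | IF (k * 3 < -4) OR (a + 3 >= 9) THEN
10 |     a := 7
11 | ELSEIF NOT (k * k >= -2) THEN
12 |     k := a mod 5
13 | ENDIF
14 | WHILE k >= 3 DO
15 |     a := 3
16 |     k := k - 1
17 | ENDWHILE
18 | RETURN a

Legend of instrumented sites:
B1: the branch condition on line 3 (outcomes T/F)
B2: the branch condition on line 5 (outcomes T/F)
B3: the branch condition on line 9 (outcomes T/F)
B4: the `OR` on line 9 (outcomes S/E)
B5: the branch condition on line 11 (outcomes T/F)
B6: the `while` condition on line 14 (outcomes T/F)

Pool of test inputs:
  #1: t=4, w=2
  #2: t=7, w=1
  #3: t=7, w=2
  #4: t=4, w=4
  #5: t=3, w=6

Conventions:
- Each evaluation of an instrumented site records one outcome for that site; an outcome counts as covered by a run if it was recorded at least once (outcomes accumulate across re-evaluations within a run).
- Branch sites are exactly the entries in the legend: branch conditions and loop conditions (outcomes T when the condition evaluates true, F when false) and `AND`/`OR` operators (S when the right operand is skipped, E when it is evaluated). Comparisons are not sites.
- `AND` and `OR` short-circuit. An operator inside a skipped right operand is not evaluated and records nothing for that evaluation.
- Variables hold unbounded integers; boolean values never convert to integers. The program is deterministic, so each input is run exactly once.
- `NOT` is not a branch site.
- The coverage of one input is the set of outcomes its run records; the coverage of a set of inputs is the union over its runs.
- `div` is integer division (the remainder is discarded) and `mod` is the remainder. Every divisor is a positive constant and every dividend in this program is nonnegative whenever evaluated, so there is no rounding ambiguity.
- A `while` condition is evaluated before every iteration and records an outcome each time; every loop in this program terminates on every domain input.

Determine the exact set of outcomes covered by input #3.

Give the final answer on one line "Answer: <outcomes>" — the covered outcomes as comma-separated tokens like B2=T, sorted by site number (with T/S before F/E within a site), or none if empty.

Tracing the run of input #3 (t=7, w=2):
  B1->T, B2->F, B4->E, B3->F, B5->F, B6->T, B6->F
collecting distinct outcomes: B1=T, B2=F, B3=F, B4=E, B5=F, B6=T, B6=F

Answer: B1=T, B2=F, B3=F, B4=E, B5=F, B6=T, B6=F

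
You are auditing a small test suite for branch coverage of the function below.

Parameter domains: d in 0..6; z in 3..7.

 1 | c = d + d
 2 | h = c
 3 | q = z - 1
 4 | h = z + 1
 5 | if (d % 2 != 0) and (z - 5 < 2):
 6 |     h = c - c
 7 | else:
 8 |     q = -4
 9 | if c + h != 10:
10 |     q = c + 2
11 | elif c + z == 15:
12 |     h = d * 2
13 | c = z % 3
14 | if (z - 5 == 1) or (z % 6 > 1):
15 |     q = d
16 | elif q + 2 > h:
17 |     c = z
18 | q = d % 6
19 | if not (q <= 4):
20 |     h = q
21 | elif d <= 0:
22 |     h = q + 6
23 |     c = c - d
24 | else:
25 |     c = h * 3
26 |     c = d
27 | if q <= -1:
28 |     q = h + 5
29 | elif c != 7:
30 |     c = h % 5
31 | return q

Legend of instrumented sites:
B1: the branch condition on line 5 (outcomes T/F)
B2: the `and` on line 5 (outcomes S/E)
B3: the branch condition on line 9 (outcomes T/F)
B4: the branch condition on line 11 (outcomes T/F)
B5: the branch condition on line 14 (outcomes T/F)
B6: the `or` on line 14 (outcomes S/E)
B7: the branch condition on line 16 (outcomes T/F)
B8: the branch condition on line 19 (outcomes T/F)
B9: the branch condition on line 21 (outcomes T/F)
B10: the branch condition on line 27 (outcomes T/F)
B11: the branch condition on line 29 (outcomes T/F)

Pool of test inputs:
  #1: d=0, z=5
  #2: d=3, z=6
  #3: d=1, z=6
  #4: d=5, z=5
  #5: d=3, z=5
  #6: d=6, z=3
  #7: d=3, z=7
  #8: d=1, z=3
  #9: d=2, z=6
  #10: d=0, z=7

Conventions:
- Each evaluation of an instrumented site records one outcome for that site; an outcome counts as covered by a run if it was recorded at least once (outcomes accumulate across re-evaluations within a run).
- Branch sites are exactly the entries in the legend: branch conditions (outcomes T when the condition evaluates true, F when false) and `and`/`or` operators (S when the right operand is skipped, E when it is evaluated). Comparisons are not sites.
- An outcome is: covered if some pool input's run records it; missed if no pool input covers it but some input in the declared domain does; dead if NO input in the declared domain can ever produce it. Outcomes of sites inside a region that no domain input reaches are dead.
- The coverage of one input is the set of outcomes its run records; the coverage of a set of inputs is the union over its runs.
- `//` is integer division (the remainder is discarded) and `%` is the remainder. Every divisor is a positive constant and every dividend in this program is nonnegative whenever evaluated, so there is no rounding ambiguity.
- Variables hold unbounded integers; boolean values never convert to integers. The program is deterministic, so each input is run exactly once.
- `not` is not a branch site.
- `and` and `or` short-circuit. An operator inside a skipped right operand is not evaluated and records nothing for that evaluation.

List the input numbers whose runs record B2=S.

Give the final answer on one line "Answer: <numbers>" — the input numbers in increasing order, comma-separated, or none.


input #1 (d=0, z=5): records B2=S
input #2 (d=3, z=6): does not record B2=S
input #3 (d=1, z=6): does not record B2=S
input #4 (d=5, z=5): does not record B2=S
input #5 (d=3, z=5): does not record B2=S
input #6 (d=6, z=3): records B2=S
input #7 (d=3, z=7): does not record B2=S
input #8 (d=1, z=3): does not record B2=S
input #9 (d=2, z=6): records B2=S
input #10 (d=0, z=7): records B2=S
Answer: 1, 6, 9, 10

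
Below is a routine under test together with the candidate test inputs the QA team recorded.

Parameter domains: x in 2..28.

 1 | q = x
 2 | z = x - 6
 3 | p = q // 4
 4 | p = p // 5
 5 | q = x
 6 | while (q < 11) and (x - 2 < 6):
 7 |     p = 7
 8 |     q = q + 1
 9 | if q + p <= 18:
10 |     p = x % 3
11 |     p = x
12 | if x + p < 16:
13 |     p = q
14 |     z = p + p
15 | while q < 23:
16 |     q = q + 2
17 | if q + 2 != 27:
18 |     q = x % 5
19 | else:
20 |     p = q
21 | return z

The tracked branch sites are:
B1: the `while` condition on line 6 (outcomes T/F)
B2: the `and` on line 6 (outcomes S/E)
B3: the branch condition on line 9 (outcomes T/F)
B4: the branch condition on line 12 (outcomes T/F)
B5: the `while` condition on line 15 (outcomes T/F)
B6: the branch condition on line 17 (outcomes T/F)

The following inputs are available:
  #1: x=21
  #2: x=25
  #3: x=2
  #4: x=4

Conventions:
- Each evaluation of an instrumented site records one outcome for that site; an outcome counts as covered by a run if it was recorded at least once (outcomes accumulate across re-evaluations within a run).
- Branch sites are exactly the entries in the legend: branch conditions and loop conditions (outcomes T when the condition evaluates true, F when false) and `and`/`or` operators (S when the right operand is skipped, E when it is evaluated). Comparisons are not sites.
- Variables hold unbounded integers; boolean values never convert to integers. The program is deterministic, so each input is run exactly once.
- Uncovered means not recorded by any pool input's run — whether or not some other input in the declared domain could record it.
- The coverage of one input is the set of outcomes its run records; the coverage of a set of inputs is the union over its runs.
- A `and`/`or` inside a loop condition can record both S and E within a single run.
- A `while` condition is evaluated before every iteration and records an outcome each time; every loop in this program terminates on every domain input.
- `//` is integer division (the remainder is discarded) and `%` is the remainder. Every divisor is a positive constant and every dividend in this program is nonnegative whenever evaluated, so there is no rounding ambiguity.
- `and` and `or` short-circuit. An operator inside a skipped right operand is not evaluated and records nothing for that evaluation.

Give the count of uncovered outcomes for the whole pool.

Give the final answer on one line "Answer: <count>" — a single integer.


input #1 (x=21): events B2->S, B1->F, B3->F, B4->F, B5->T, B5->F, B6->T; covers B1=F, B2=S, B3=F, B4=F, B5=T, B5=F, B6=T
input #2 (x=25): events B2->S, B1->F, B3->F, B4->F, B5->F, B6->F; covers B1=F, B2=S, B3=F, B4=F, B5=F, B6=F
input #3 (x=2): events B2->E, B1->T, B2->E, B1->T, B2->E, B1->T, B2->E, B1->T, B2->E, B1->T, B2->E, B1->T, B2->E, B1->T, ...; covers B1=T, B1=F, B2=S, B2=E, B3=T, B4=T, B5=T, B5=F, B6=T
input #4 (x=4): events B2->E, B1->T, B2->E, B1->T, B2->E, B1->T, B2->E, B1->T, B2->E, B1->T, B2->E, B1->T, B2->E, B1->T, ...; covers B1=T, B1=F, B2=S, B2=E, B3=T, B4=T, B5=T, B5=F, B6=T
union over the pool: B1=T, B1=F, B2=S, B2=E, B3=T, B3=F, B4=T, B4=F, B5=T, B5=F, B6=T, B6=F
uncovered (0 of 12): none
Answer: 0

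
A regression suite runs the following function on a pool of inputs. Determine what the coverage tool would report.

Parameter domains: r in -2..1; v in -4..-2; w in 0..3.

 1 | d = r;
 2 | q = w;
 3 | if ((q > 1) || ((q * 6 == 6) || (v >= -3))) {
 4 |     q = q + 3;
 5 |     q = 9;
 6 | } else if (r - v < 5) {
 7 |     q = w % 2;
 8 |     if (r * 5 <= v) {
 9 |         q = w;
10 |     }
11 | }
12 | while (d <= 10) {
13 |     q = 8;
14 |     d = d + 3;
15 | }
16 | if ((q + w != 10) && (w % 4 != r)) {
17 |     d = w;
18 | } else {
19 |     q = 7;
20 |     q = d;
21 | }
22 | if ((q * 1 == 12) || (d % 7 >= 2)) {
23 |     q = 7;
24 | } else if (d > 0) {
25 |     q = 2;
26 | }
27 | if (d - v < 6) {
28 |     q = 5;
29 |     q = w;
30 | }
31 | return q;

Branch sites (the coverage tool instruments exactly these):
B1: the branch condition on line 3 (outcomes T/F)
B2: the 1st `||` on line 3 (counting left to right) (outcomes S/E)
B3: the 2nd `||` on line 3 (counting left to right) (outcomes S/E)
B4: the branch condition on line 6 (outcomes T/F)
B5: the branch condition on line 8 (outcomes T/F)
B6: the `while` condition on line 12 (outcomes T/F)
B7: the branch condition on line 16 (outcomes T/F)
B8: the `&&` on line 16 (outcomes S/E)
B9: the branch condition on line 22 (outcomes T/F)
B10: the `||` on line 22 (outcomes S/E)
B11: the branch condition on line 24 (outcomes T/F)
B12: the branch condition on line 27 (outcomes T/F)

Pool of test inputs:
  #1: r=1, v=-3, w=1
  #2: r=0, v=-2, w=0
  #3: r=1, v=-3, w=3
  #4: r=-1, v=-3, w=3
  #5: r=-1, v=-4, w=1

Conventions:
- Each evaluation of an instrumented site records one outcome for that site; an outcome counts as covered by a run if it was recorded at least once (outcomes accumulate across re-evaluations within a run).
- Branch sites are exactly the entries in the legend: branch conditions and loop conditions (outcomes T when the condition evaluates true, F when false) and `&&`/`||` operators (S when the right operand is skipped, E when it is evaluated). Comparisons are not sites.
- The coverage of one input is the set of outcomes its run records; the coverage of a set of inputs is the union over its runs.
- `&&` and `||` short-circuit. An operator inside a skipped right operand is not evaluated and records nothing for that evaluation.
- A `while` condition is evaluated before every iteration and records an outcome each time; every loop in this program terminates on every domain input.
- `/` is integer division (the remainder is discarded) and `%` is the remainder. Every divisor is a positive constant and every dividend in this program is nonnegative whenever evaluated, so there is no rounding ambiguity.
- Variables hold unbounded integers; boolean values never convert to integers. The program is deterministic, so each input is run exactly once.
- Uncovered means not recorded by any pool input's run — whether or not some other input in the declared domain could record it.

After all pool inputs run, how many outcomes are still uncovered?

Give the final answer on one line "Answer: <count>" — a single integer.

input #1, r=1, v=-3, w=1: events B2->E, B3->S, B1->T, B6->T, B6->T, B6->T, B6->T, B6->F, B8->E, B7->F, B10->E, B9->T, B12->F; outcomes B1=T, B2=E, B3=S, B6=T, B6=F, B7=F, B8=E, B9=T, B10=E, B12=F
input #2, r=0, v=-2, w=0: events B2->E, B3->E, B1->T, B6->T, B6->T, B6->T, B6->T, B6->F, B8->E, B7->F, B10->S, B9->T, B12->F; outcomes B1=T, B2=E, B3=E, B6=T, B6=F, B7=F, B8=E, B9=T, B10=S, B12=F
input #3, r=1, v=-3, w=3: events B2->S, B1->T, B6->T, B6->T, B6->T, B6->T, B6->F, B8->E, B7->T, B10->E, B9->T, B12->F; outcomes B1=T, B2=S, B6=T, B6=F, B7=T, B8=E, B9=T, B10=E, B12=F
input #4, r=-1, v=-3, w=3: events B2->S, B1->T, B6->T, B6->T, B6->T, B6->T, B6->F, B8->E, B7->T, B10->E, B9->T, B12->F; outcomes B1=T, B2=S, B6=T, B6=F, B7=T, B8=E, B9=T, B10=E, B12=F
input #5, r=-1, v=-4, w=1: events B2->E, B3->S, B1->T, B6->T, B6->T, B6->T, B6->T, B6->F, B8->E, B7->T, B10->E, B9->F, B11->T, B12->T; outcomes B1=T, B2=E, B3=S, B6=T, B6=F, B7=T, B8=E, B9=F, B10=E, B11=T, B12=T
union over the pool: B1=T, B2=S, B2=E, B3=S, B3=E, B6=T, B6=F, B7=T, B7=F, B8=E, B9=T, B9=F, B10=S, B10=E, B11=T, B12=T, B12=F
uncovered (7 of 24): B1=F, B4=T, B4=F, B5=T, B5=F, B8=S, B11=F

Answer: 7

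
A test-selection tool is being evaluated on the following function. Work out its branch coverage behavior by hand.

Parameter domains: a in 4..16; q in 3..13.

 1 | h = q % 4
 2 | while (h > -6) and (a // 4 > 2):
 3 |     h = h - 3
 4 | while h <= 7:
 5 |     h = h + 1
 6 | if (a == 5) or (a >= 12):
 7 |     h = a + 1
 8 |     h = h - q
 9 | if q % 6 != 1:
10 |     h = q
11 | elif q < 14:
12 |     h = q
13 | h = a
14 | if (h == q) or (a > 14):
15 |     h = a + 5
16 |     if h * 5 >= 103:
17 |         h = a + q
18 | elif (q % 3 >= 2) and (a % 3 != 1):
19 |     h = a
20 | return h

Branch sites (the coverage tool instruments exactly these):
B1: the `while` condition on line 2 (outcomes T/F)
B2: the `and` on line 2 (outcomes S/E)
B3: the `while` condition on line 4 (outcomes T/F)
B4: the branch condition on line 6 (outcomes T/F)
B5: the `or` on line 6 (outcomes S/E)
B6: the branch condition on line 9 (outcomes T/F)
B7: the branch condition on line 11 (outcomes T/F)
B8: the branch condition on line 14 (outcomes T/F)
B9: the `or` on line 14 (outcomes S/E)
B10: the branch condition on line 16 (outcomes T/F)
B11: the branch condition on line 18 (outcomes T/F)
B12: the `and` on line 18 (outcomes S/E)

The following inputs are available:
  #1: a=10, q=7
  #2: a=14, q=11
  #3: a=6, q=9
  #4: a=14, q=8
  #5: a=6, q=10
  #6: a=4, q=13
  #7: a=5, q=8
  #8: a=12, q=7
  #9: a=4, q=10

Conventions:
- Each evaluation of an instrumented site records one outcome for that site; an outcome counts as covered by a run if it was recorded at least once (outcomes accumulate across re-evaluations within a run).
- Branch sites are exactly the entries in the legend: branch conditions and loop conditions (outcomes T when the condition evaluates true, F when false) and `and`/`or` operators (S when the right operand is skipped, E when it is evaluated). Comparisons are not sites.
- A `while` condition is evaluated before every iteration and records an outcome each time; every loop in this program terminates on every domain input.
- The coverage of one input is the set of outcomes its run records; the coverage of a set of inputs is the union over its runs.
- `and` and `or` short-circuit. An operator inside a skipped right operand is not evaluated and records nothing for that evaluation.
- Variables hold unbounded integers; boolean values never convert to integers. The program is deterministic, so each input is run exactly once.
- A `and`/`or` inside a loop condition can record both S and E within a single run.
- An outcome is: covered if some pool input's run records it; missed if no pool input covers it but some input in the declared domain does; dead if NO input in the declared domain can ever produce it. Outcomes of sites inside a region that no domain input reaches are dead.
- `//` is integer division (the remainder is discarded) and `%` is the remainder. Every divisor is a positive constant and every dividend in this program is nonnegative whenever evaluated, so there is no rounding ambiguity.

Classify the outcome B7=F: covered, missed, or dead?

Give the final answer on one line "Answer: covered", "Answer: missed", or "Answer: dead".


no pool input records B7=F
checking all 143 inputs in the declared domain: B7=F is never recorded -> dead
Answer: dead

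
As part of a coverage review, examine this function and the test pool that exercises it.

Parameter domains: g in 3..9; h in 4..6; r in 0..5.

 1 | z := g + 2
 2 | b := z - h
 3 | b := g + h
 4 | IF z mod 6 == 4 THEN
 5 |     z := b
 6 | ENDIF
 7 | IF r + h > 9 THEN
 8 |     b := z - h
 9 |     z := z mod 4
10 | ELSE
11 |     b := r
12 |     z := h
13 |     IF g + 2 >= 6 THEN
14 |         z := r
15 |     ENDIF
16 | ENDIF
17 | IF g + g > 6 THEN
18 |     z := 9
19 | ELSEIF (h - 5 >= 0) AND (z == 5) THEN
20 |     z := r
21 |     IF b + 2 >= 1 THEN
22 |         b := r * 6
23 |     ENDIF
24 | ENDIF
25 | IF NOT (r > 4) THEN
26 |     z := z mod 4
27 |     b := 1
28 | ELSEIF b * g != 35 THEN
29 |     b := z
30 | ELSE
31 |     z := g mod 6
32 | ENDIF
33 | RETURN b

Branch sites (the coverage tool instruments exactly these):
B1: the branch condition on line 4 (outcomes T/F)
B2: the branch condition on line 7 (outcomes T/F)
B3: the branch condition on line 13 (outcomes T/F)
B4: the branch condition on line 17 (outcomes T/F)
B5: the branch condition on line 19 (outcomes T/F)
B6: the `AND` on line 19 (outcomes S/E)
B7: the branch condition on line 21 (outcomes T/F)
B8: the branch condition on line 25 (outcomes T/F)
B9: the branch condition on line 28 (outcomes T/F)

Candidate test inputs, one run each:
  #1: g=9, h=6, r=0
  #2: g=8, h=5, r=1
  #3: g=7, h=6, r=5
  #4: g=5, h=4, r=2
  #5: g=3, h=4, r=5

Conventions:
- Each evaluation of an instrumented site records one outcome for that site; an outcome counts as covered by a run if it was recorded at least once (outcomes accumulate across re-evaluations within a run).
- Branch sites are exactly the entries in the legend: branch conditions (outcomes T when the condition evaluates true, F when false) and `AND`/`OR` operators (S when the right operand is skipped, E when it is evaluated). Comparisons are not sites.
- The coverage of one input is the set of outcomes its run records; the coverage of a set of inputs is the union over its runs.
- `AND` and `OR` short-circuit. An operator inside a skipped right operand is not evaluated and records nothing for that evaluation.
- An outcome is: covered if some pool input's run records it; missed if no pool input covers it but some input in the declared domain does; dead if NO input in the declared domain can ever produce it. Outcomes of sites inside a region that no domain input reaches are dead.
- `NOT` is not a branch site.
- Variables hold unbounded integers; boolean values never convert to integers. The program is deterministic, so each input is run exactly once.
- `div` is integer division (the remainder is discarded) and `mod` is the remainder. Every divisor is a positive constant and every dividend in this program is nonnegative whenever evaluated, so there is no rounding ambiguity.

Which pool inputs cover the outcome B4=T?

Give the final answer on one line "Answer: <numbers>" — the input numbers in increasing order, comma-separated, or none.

input #1 (g=9, h=6, r=0): covers B4=T
input #2 (g=8, h=5, r=1): covers B4=T
input #3 (g=7, h=6, r=5): covers B4=T
input #4 (g=5, h=4, r=2): covers B4=T
input #5 (g=3, h=4, r=5): misses B4=T

Answer: 1, 2, 3, 4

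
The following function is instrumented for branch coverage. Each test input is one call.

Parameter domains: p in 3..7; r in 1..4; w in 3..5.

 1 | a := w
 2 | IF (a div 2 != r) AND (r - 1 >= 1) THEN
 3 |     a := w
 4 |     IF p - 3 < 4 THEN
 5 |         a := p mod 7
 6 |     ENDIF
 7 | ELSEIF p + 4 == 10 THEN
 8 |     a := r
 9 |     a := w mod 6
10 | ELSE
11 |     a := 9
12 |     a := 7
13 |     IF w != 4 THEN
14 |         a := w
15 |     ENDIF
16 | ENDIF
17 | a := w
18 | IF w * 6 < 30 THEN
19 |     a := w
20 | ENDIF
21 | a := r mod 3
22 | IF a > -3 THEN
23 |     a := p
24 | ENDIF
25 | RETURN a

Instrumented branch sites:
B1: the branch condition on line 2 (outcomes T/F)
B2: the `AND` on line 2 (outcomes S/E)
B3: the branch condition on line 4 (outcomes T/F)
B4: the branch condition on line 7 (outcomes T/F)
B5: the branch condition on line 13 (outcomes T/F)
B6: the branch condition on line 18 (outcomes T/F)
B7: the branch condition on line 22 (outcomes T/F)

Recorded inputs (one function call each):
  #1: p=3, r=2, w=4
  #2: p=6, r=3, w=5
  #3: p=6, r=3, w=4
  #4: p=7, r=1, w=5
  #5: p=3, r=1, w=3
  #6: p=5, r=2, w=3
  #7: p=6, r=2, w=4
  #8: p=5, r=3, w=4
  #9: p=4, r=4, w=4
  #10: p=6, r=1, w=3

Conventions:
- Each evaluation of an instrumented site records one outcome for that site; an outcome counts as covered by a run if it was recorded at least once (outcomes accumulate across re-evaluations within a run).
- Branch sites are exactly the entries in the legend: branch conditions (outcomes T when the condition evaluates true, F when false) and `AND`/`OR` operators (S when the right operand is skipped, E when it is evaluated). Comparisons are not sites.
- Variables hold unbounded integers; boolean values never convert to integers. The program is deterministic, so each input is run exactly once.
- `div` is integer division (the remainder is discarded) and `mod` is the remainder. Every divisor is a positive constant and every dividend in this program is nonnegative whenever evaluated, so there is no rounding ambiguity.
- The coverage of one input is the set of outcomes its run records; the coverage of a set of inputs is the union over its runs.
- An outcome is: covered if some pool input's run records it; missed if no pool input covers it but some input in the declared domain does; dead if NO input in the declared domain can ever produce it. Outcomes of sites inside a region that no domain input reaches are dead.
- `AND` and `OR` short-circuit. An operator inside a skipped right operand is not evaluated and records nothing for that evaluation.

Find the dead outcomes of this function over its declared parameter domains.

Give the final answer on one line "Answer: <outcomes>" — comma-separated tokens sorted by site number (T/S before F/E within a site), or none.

exhaustive pass over the 60-input domain:
  B7=F: no domain input ever produces it -> dead
  reachable outcomes have witnesses, e.g. B1=T (e.g. p=3, r=2, w=3), B1=F (e.g. p=3, r=1, w=3), B2=S (e.g. p=3, r=1, w=3), B2=E (e.g. p=3, r=1, w=4)

Answer: B7=F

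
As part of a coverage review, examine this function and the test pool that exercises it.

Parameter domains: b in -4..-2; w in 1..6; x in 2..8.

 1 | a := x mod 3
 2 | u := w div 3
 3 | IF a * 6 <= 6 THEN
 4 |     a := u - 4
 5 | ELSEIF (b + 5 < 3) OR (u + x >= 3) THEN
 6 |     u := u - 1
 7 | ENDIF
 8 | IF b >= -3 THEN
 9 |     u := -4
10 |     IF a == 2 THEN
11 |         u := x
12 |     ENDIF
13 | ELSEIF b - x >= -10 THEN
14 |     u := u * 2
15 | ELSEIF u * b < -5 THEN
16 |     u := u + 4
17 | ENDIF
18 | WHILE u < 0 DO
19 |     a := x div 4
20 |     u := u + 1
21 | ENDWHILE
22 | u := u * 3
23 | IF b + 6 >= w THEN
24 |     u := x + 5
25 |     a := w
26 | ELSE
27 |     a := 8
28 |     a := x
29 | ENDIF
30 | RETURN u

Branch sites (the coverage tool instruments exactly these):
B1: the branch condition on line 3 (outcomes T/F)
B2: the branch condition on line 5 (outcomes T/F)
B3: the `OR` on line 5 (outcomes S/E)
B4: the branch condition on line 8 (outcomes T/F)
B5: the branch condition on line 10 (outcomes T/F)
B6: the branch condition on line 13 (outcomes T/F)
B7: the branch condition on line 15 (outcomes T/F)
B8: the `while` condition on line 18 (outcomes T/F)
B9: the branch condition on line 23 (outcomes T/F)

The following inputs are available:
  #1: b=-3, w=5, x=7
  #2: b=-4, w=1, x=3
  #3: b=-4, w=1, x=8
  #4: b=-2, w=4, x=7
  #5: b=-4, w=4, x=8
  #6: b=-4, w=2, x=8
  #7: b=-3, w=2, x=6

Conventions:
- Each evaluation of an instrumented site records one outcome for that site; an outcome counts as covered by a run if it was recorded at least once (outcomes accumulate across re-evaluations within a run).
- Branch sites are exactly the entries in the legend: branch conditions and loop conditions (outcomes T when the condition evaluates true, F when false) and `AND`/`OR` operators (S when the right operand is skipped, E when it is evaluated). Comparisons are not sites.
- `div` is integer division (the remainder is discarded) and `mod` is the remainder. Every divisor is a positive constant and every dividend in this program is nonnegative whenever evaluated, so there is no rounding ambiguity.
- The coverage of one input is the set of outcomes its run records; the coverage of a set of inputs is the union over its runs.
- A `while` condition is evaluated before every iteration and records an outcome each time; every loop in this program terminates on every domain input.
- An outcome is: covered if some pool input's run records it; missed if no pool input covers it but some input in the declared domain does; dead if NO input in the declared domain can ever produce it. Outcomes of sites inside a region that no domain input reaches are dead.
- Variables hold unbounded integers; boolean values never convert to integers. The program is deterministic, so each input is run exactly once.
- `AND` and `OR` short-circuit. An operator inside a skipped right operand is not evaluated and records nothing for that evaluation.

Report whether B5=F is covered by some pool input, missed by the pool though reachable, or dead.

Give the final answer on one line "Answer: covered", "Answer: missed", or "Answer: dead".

B5=F is recorded by pool input(s) 1, 4, 7 -> covered

Answer: covered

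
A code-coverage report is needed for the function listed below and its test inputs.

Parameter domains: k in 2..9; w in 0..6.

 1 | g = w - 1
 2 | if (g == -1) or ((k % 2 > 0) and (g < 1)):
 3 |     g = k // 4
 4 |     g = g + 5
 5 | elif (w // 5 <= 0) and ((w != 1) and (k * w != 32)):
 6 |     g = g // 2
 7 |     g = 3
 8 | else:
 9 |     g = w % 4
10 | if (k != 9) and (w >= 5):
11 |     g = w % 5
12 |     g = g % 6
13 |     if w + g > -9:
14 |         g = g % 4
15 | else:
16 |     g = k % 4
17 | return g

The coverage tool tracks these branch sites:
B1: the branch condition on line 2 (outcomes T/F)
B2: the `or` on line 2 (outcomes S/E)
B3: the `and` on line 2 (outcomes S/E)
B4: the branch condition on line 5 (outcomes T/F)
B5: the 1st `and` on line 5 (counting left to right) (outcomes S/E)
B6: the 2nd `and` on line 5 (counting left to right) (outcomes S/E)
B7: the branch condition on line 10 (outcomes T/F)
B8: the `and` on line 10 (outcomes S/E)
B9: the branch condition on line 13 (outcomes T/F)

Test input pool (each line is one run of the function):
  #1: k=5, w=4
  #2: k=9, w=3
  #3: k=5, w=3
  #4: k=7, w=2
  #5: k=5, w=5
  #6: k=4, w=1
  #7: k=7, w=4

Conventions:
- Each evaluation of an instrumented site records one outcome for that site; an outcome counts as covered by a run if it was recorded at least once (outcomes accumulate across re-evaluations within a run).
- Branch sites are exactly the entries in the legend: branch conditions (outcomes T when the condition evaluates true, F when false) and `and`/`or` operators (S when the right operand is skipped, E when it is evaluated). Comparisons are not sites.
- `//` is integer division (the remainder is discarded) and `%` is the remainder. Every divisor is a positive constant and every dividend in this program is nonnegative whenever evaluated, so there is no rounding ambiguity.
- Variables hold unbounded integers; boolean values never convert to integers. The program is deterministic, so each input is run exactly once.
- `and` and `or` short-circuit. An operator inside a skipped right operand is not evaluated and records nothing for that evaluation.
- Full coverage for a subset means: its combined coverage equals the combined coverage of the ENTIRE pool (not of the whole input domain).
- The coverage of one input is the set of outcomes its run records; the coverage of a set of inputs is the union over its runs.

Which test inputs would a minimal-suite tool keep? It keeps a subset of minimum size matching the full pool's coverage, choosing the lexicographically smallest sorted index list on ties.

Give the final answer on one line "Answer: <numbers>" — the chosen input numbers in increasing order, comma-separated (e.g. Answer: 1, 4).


run #1 (k=5, w=4) runs B2->E, B3->E, B1->F, B5->E, B6->E, B4->T, B8->E, B7->F; records B1=F, B2=E, B3=E, B4=T, B5=E, B6=E, B7=F, B8=E
run #2 (k=9, w=3) runs B2->E, B3->E, B1->F, B5->E, B6->E, B4->T, B8->S, B7->F; records B1=F, B2=E, B3=E, B4=T, B5=E, B6=E, B7=F, B8=S
run #3 (k=5, w=3) runs B2->E, B3->E, B1->F, B5->E, B6->E, B4->T, B8->E, B7->F; records B1=F, B2=E, B3=E, B4=T, B5=E, B6=E, B7=F, B8=E
run #4 (k=7, w=2) runs B2->E, B3->E, B1->F, B5->E, B6->E, B4->T, B8->E, B7->F; records B1=F, B2=E, B3=E, B4=T, B5=E, B6=E, B7=F, B8=E
run #5 (k=5, w=5) runs B2->E, B3->E, B1->F, B5->S, B4->F, B8->E, B7->T, B9->T; records B1=F, B2=E, B3=E, B4=F, B5=S, B7=T, B8=E, B9=T
run #6 (k=4, w=1) runs B2->E, B3->S, B1->F, B5->E, B6->S, B4->F, B8->E, B7->F; records B1=F, B2=E, B3=S, B4=F, B5=E, B6=S, B7=F, B8=E
run #7 (k=7, w=4) runs B2->E, B3->E, B1->F, B5->E, B6->E, B4->T, B8->E, B7->F; records B1=F, B2=E, B3=E, B4=T, B5=E, B6=E, B7=F, B8=E
pool-wide coverage (15 outcomes): B1=F, B2=E, B3=S, B3=E, B4=T, B4=F, B5=S, B5=E, B6=S, B6=E, B7=T, B7=F, B8=S, B8=E, B9=T
every size-1 subset falls short of the 15 outcomes (best: 8/15)
every size-2 subset falls short of the 15 outcomes (best: 13/15)
at size 3, {2, 5, 6} reaches all 15 outcomes; every lexicographically earlier size-3 subset fails
Answer: 2, 5, 6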